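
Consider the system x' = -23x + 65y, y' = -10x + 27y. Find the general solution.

x(t) = 2C_1e^(2t)sin(5t) - 3C_1e^(2t)cos(5t) - 3C_2e^(2t)sin(5t) - 2C_2e^(2t)cos(5t), y(t) = C_1e^(2t)sin(5t) - C_1e^(2t)cos(5t) - C_2e^(2t)sin(5t) - C_2e^(2t)cos(5t)

Coefficient matrix A = [[-23, 65], [-10, 27]].
Characteristic polynomial det(A - λI) = λ^2 - 4λ + 29 = 0.
Eigenvalues λ = 2 ± 5i (complex conjugate pair).
For λ=2+5i: an eigenvector is (-3,-1) - i(2,1) = (-3 - 2i, -1 - i).
A real fundamental pair from Re and Im of e^((2+5i)t)v: X_1 = e^(2t)(cos(5t)·(-3,-1) + sin(5t)·(2,1)), X_2 = e^(2t)(sin(5t)·(-3,-1) - cos(5t)·(2,1)).
General solution: C_1X_1 + C_2X_2.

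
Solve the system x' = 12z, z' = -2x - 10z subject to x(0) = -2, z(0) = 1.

x(t) = -2e^(-6t), z(t) = e^(-6t)

Coefficient matrix A = [[0, 12], [-2, -10]].
Characteristic polynomial det(A - λI) = λ^2 + 10λ + 24 = 0.
Eigenvalues λ = -6, -4.
For λ=-6: (A-λI) row 1 is [6, 12], so an eigenvector is (2, -1).
For λ=-4: (A-λI) row 1 is [4, 12], so an eigenvector is (3, -1).
General solution: c_1e^(-6t)(2,-1) + c_2e^(-4t)(3,-1).
Applying x(0)=-2, z(0)=1 gives c_1=-1, c_2=0.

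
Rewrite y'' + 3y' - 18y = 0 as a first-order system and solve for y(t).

Let x_1 = y, x_2 = y'. Then x_1' = x_2 and x_2' = 18x_1 - 3x_2.
A = [[0,1],[18,-3]]; det(A-λI) = λ^2 + 3λ - 18.
Eigenvalues λ = -6, 3 with eigenvectors (1,-6), (1,3).

y(t) = K_1e^(-6t) + K_2e^(3t)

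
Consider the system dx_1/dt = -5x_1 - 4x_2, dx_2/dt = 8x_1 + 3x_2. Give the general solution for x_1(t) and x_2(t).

x_1(t) = -c_1e^(-t)sin(4t) + c_2e^(-t)cos(4t), x_2(t) = c_1e^(-t)sin(4t) + c_1e^(-t)cos(4t) + c_2e^(-t)sin(4t) - c_2e^(-t)cos(4t)

Coefficient matrix A = [[-5, -4], [8, 3]].
Characteristic polynomial det(A - λI) = λ^2 + 2λ + 17 = 0.
Eigenvalues λ = -1 ± 4i (complex conjugate pair).
For λ=-1+4i: an eigenvector is (0,1) - i(-1,1) = (0 + i, 1 - i).
A real fundamental pair from Re and Im of e^((-1+4i)t)v: X_1 = e^(-t)(cos(4t)·(0,1) + sin(4t)·(-1,1)), X_2 = e^(-t)(sin(4t)·(0,1) - cos(4t)·(-1,1)).
General solution: c_1X_1 + c_2X_2.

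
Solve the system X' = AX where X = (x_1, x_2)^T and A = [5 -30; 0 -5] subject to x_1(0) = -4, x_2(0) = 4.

Coefficient matrix A = [[5, -30], [0, -5]].
Characteristic polynomial det(A - λI) = λ^2 - 25 = 0.
Eigenvalues λ = 5, -5.
For λ=5: (A-λI) row 1 is [0, -30], so an eigenvector is (-1, 0).
For λ=-5: (A-λI) row 1 is [10, -30], so an eigenvector is (3, 1).
General solution: c_1e^(5t)(-1,0) + c_2e^(-5t)(3,1).
Applying x_1(0)=-4, x_2(0)=4 gives c_1=16, c_2=4.

x_1(t) = -16e^(5t) + 12e^(-5t), x_2(t) = 4e^(-5t)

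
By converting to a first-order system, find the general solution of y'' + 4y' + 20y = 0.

y(t) = C_1e^(-2t)cos(4t) + C_2e^(-2t)sin(4t)

Let x_1 = y, x_2 = y'. Then x_1' = x_2 and x_2' = -20x_1 - 4x_2.
A = [[0,1],[-20,-4]]; det(A-λI) = λ^2 + 4λ + 20.
Eigenvalues λ = -2 ± 4i.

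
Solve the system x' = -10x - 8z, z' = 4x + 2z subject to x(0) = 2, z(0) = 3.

Coefficient matrix A = [[-10, -8], [4, 2]].
Characteristic polynomial det(A - λI) = λ^2 + 8λ + 12 = 0.
Eigenvalues λ = -6, -2.
For λ=-6: (A-λI) row 1 is [-4, -8], so an eigenvector is (2, -1).
For λ=-2: (A-λI) row 1 is [-8, -8], so an eigenvector is (1, -1).
General solution: C_1e^(-6t)(2,-1) + C_2e^(-2t)(1,-1).
Applying x(0)=2, z(0)=3 gives C_1=5, C_2=-8.

x(t) = -8e^(-2t) + 10e^(-6t), z(t) = 8e^(-2t) - 5e^(-6t)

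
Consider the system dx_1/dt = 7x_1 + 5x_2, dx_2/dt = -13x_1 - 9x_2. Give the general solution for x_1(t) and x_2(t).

x_1(t) = 2K_1e^(-t)sin(t) - K_1e^(-t)cos(t) - K_2e^(-t)sin(t) - 2K_2e^(-t)cos(t), x_2(t) = -3K_1e^(-t)sin(t) + 2K_1e^(-t)cos(t) + 2K_2e^(-t)sin(t) + 3K_2e^(-t)cos(t)

Coefficient matrix A = [[7, 5], [-13, -9]].
Characteristic polynomial det(A - λI) = λ^2 + 2λ + 2 = 0.
Eigenvalues λ = -1 ± i (complex conjugate pair).
For λ=-1+i: an eigenvector is (-1,2) - i(2,-3) = (-1 - 2i, 2 + 3i).
A real fundamental pair from Re and Im of e^((-1+i)t)v: X_1 = e^(-t)(cos(t)·(-1,2) + sin(t)·(2,-3)), X_2 = e^(-t)(sin(t)·(-1,2) - cos(t)·(2,-3)).
General solution: K_1X_1 + K_2X_2.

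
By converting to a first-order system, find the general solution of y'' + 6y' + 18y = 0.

y(t) = K_1e^(-3t)cos(3t) + K_2e^(-3t)sin(3t)

Let x_1 = y, x_2 = y'. Then x_1' = x_2 and x_2' = -18x_1 - 6x_2.
A = [[0,1],[-18,-6]]; det(A-λI) = λ^2 + 6λ + 18.
Eigenvalues λ = -3 ± 3i.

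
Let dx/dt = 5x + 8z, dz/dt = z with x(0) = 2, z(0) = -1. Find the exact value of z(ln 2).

-2

A = [[5,8],[0,1]]; eigenvalues λ = 5, 1.
Eigenvectors: (-1,0) for λ=5, (-2,1) for λ=1.
From the initial condition, c_1 = 0, c_2 = -1.
z(ln 2) = (0)(2^5)(0) + (-1)(2^1)(1) = -2.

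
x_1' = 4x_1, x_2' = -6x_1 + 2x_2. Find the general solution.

Coefficient matrix A = [[4, 0], [-6, 2]].
Characteristic polynomial det(A - λI) = λ^2 - 6λ + 8 = 0.
Eigenvalues λ = 4, 2.
For λ=4: (A-λI) row 2 is [-6, -2], so an eigenvector is (1, -3).
For λ=2: (A-λI) row 1 is [2, 0], so an eigenvector is (0, 1).
General solution: C_1e^(4t)(1,-3) + C_2e^(2t)(0,1).

x_1(t) = C_1e^(4t), x_2(t) = -3C_1e^(4t) + C_2e^(2t)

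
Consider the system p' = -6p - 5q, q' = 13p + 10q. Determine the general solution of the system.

Coefficient matrix A = [[-6, -5], [13, 10]].
Characteristic polynomial det(A - λI) = λ^2 - 4λ + 5 = 0.
Eigenvalues λ = 2 ± i (complex conjugate pair).
For λ=2+i: an eigenvector is (2,-3) - i(-1,2) = (2 + i, -3 - 2i).
A real fundamental pair from Re and Im of e^((2+i)t)v: X_1 = e^(2t)(cos(t)·(2,-3) + sin(t)·(-1,2)), X_2 = e^(2t)(sin(t)·(2,-3) - cos(t)·(-1,2)).
General solution: C_1X_1 + C_2X_2.

p(t) = -C_1e^(2t)sin(t) + 2C_1e^(2t)cos(t) + 2C_2e^(2t)sin(t) + C_2e^(2t)cos(t), q(t) = 2C_1e^(2t)sin(t) - 3C_1e^(2t)cos(t) - 3C_2e^(2t)sin(t) - 2C_2e^(2t)cos(t)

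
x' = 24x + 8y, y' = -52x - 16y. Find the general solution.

Coefficient matrix A = [[24, 8], [-52, -16]].
Characteristic polynomial det(A - λI) = λ^2 - 8λ + 32 = 0.
Eigenvalues λ = 4 ± 4i (complex conjugate pair).
For λ=4+4i: an eigenvector is (-1,2) - i(-1,3) = (-1 + i, 2 - 3i).
A real fundamental pair from Re and Im of e^((4+4i)t)v: X_1 = e^(4t)(cos(4t)·(-1,2) + sin(4t)·(-1,3)), X_2 = e^(4t)(sin(4t)·(-1,2) - cos(4t)·(-1,3)).
General solution: C_1X_1 + C_2X_2.

x(t) = -C_1e^(4t)sin(4t) - C_1e^(4t)cos(4t) - C_2e^(4t)sin(4t) + C_2e^(4t)cos(4t), y(t) = 3C_1e^(4t)sin(4t) + 2C_1e^(4t)cos(4t) + 2C_2e^(4t)sin(4t) - 3C_2e^(4t)cos(4t)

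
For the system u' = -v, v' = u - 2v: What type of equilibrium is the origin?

A = [[0,-1],[1,-2]]; det(A-λI) = λ^2 + 2λ + 1.
repeated λ = -1 with a single eigenvector.

stable improper node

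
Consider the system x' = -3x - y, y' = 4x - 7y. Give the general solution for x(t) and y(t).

Coefficient matrix A = [[-3, -1], [4, -7]].
Characteristic polynomial det(A - λI) = λ^2 + 10λ + 25 = 0.
Single eigenvalue λ = -5 with algebraic multiplicity 2.
Eigenvector v = (1,2); generalized eigenvector w with (A-λI)w=v is (-1,-3).
General solution: e^(-5t)[c_1·v + c_2·(t·v + w)].

x(t) = c_1e^(-5t) + c_2te^(-5t) - c_2e^(-5t), y(t) = 2c_1e^(-5t) + 2c_2te^(-5t) - 3c_2e^(-5t)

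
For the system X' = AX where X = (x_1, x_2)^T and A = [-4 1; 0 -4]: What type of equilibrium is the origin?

A = [[-4,1],[0,-4]]; det(A-λI) = λ^2 + 8λ + 16.
repeated λ = -4 with a single eigenvector.

stable improper node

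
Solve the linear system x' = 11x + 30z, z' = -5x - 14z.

Coefficient matrix A = [[11, 30], [-5, -14]].
Characteristic polynomial det(A - λI) = λ^2 + 3λ - 4 = 0.
Eigenvalues λ = -4, 1.
For λ=-4: (A-λI) row 1 is [15, 30], so an eigenvector is (2, -1).
For λ=1: (A-λI) row 1 is [10, 30], so an eigenvector is (-3, 1).
General solution: K_1e^(-4t)(2,-1) + K_2e^(t)(-3,1).

x(t) = 2K_1e^(-4t) - 3K_2e^(t), z(t) = -K_1e^(-4t) + K_2e^(t)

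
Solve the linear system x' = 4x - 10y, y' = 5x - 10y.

Coefficient matrix A = [[4, -10], [5, -10]].
Characteristic polynomial det(A - λI) = λ^2 + 6λ + 10 = 0.
Eigenvalues λ = -3 ± i (complex conjugate pair).
For λ=-3+i: an eigenvector is (3,2) - i(1,1) = (3 - i, 2 - i).
A real fundamental pair from Re and Im of e^((-3+i)t)v: X_1 = e^(-3t)(cos(t)·(3,2) + sin(t)·(1,1)), X_2 = e^(-3t)(sin(t)·(3,2) - cos(t)·(1,1)).
General solution: c_1X_1 + c_2X_2.

x(t) = c_1e^(-3t)sin(t) + 3c_1e^(-3t)cos(t) + 3c_2e^(-3t)sin(t) - c_2e^(-3t)cos(t), y(t) = c_1e^(-3t)sin(t) + 2c_1e^(-3t)cos(t) + 2c_2e^(-3t)sin(t) - c_2e^(-3t)cos(t)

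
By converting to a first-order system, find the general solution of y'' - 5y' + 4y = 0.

y(t) = c_1e^(4t) + c_2e^(t)

Let x_1 = y, x_2 = y'. Then x_1' = x_2 and x_2' = -4x_1 + 5x_2.
A = [[0,1],[-4,5]]; det(A-λI) = λ^2 - 5λ + 4.
Eigenvalues λ = 4, 1 with eigenvectors (1,4), (1,1).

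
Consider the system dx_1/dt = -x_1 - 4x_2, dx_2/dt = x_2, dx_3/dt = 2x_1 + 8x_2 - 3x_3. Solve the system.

Coefficient matrix A = [[-1, -4, 0], [0, 1, 0], [2, 8, -3]].
det(A - λI) = 0 gives eigenvalues λ = -1, 1, -3.
For λ=-1: eigenvector (1,0,1).
For λ=1: eigenvector (-2,1,1).
For λ=-3: eigenvector (0,0,1).
General solution: C_1e^(-t)(1,0,1) + C_2e^(t)(-2,1,1) + C_3e^(-3t)(0,0,1).

x_1(t) = C_1e^(-t) - 2C_2e^(t), x_2(t) = C_2e^(t), x_3(t) = C_1e^(-t) + C_2e^(t) + C_3e^(-3t)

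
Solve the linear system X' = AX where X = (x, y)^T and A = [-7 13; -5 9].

Coefficient matrix A = [[-7, 13], [-5, 9]].
Characteristic polynomial det(A - λI) = λ^2 - 2λ + 2 = 0.
Eigenvalues λ = 1 ± i (complex conjugate pair).
For λ=1+i: an eigenvector is (-3,-2) - i(-2,-1) = (-3 + 2i, -2 + i).
A real fundamental pair from Re and Im of e^((1+i)t)v: X_1 = e^(t)(cos(t)·(-3,-2) + sin(t)·(-2,-1)), X_2 = e^(t)(sin(t)·(-3,-2) - cos(t)·(-2,-1)).
General solution: C_1X_1 + C_2X_2.

x(t) = -2C_1e^(t)sin(t) - 3C_1e^(t)cos(t) - 3C_2e^(t)sin(t) + 2C_2e^(t)cos(t), y(t) = -C_1e^(t)sin(t) - 2C_1e^(t)cos(t) - 2C_2e^(t)sin(t) + C_2e^(t)cos(t)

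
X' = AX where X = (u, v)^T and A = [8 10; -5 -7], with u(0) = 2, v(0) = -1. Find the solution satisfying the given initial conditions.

Coefficient matrix A = [[8, 10], [-5, -7]].
Characteristic polynomial det(A - λI) = λ^2 - λ - 6 = 0.
Eigenvalues λ = -2, 3.
For λ=-2: (A-λI) row 1 is [10, 10], so an eigenvector is (-1, 1).
For λ=3: (A-λI) row 1 is [5, 10], so an eigenvector is (-2, 1).
General solution: C_1e^(-2t)(-1,1) + C_2e^(3t)(-2,1).
Applying u(0)=2, v(0)=-1 gives C_1=0, C_2=-1.

u(t) = 2e^(3t), v(t) = -e^(3t)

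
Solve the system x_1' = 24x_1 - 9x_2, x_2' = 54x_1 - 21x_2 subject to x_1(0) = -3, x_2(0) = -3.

Coefficient matrix A = [[24, -9], [54, -21]].
Characteristic polynomial det(A - λI) = λ^2 - 3λ - 18 = 0.
Eigenvalues λ = 6, -3.
For λ=6: (A-λI) row 1 is [18, -9], so an eigenvector is (-1, -2).
For λ=-3: (A-λI) row 1 is [27, -9], so an eigenvector is (-1, -3).
General solution: c_1e^(6t)(-1,-2) + c_2e^(-3t)(-1,-3).
Applying x_1(0)=-3, x_2(0)=-3 gives c_1=6, c_2=-3.

x_1(t) = -6e^(6t) + 3e^(-3t), x_2(t) = -12e^(6t) + 9e^(-3t)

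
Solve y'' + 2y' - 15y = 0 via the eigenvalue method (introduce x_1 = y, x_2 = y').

y(t) = K_1e^(3t) + K_2e^(-5t)

Let x_1 = y, x_2 = y'. Then x_1' = x_2 and x_2' = 15x_1 - 2x_2.
A = [[0,1],[15,-2]]; det(A-λI) = λ^2 + 2λ - 15.
Eigenvalues λ = 3, -5 with eigenvectors (1,3), (1,-5).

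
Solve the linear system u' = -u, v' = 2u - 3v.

Coefficient matrix A = [[-1, 0], [2, -3]].
Characteristic polynomial det(A - λI) = λ^2 + 4λ + 3 = 0.
Eigenvalues λ = -3, -1.
For λ=-3: (A-λI) row 1 is [2, 0], so an eigenvector is (0, -1).
For λ=-1: (A-λI) row 2 is [2, -2], so an eigenvector is (1, 1).
General solution: C_1e^(-3t)(0,-1) + C_2e^(-t)(1,1).

u(t) = C_2e^(-t), v(t) = -C_1e^(-3t) + C_2e^(-t)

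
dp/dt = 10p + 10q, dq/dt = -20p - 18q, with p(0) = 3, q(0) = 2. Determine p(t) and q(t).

Coefficient matrix A = [[10, 10], [-20, -18]].
Characteristic polynomial det(A - λI) = λ^2 + 8λ + 20 = 0.
Eigenvalues λ = -4 ± 2i (complex conjugate pair).
For λ=-4+2i: an eigenvector is (1,-1) - i(2,-3) = (1 - 2i, -1 + 3i).
A real fundamental pair from Re and Im of e^((-4+2i)t)v: X_1 = e^(-4t)(cos(2t)·(1,-1) + sin(2t)·(2,-3)), X_2 = e^(-4t)(sin(2t)·(1,-1) - cos(2t)·(2,-3)).
General solution: K_1X_1 + K_2X_2.
Applying p(0)=3, q(0)=2 gives K_1=13, K_2=5.

p(t) = 31e^(-4t)sin(2t) + 3e^(-4t)cos(2t), q(t) = -44e^(-4t)sin(2t) + 2e^(-4t)cos(2t)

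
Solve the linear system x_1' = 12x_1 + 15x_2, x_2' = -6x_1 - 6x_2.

x_1(t) = 2C_1e^(3t)sin(3t) - C_1e^(3t)cos(3t) - C_2e^(3t)sin(3t) - 2C_2e^(3t)cos(3t), x_2(t) = -C_1e^(3t)sin(3t) + C_1e^(3t)cos(3t) + C_2e^(3t)sin(3t) + C_2e^(3t)cos(3t)

Coefficient matrix A = [[12, 15], [-6, -6]].
Characteristic polynomial det(A - λI) = λ^2 - 6λ + 18 = 0.
Eigenvalues λ = 3 ± 3i (complex conjugate pair).
For λ=3+3i: an eigenvector is (-1,1) - i(2,-1) = (-1 - 2i, 1 + i).
A real fundamental pair from Re and Im of e^((3+3i)t)v: X_1 = e^(3t)(cos(3t)·(-1,1) + sin(3t)·(2,-1)), X_2 = e^(3t)(sin(3t)·(-1,1) - cos(3t)·(2,-1)).
General solution: C_1X_1 + C_2X_2.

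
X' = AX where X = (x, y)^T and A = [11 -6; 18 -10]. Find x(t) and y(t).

x(t) = -K_1e^(-t) + 2K_2e^(2t), y(t) = -2K_1e^(-t) + 3K_2e^(2t)

Coefficient matrix A = [[11, -6], [18, -10]].
Characteristic polynomial det(A - λI) = λ^2 - λ - 2 = 0.
Eigenvalues λ = -1, 2.
For λ=-1: (A-λI) row 1 is [12, -6], so an eigenvector is (-1, -2).
For λ=2: (A-λI) row 1 is [9, -6], so an eigenvector is (2, 3).
General solution: K_1e^(-t)(-1,-2) + K_2e^(2t)(2,3).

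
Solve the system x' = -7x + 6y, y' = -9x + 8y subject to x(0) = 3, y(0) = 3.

Coefficient matrix A = [[-7, 6], [-9, 8]].
Characteristic polynomial det(A - λI) = λ^2 - λ - 2 = 0.
Eigenvalues λ = -1, 2.
For λ=-1: (A-λI) row 1 is [-6, 6], so an eigenvector is (-1, -1).
For λ=2: (A-λI) row 1 is [-9, 6], so an eigenvector is (-2, -3).
General solution: K_1e^(-t)(-1,-1) + K_2e^(2t)(-2,-3).
Applying x(0)=3, y(0)=3 gives K_1=-3, K_2=0.

x(t) = 3e^(-t), y(t) = 3e^(-t)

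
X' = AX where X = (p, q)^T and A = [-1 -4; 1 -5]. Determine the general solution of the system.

p(t) = 2K_1e^(-3t) + 2K_2te^(-3t) - K_2e^(-3t), q(t) = K_1e^(-3t) + K_2te^(-3t) - K_2e^(-3t)

Coefficient matrix A = [[-1, -4], [1, -5]].
Characteristic polynomial det(A - λI) = λ^2 + 6λ + 9 = 0.
Single eigenvalue λ = -3 with algebraic multiplicity 2.
Eigenvector v = (2,1); generalized eigenvector w with (A-λI)w=v is (-1,-1).
General solution: e^(-3t)[K_1·v + K_2·(t·v + w)].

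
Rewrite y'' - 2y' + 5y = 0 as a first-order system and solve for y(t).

y(t) = c_1e^(t)cos(2t) + c_2e^(t)sin(2t)

Let x_1 = y, x_2 = y'. Then x_1' = x_2 and x_2' = -5x_1 + 2x_2.
A = [[0,1],[-5,2]]; det(A-λI) = λ^2 - 2λ + 5.
Eigenvalues λ = 1 ± 2i.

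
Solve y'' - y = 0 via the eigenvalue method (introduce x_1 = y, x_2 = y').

y(t) = C_1e^(t) + C_2e^(-t)

Let x_1 = y, x_2 = y'. Then x_1' = x_2 and x_2' = x_1.
A = [[0,1],[1,0]]; det(A-λI) = λ^2 - 1.
Eigenvalues λ = 1, -1 with eigenvectors (1,1), (1,-1).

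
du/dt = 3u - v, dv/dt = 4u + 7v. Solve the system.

Coefficient matrix A = [[3, -1], [4, 7]].
Characteristic polynomial det(A - λI) = λ^2 - 10λ + 25 = 0.
Single eigenvalue λ = 5 with algebraic multiplicity 2.
Eigenvector v = (-1,2); generalized eigenvector w with (A-λI)w=v is (1,-1).
General solution: e^(5t)[c_1·v + c_2·(t·v + w)].

u(t) = -c_1e^(5t) - c_2te^(5t) + c_2e^(5t), v(t) = 2c_1e^(5t) + 2c_2te^(5t) - c_2e^(5t)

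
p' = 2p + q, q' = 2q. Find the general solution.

p(t) = C_1e^(2t) + C_2te^(2t) - C_2e^(2t), q(t) = C_2e^(2t)

Coefficient matrix A = [[2, 1], [0, 2]].
Characteristic polynomial det(A - λI) = λ^2 - 4λ + 4 = 0.
Single eigenvalue λ = 2 with algebraic multiplicity 2.
Eigenvector v = (1,0); generalized eigenvector w with (A-λI)w=v is (-1,1).
General solution: e^(2t)[C_1·v + C_2·(t·v + w)].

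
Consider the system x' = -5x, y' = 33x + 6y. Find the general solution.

Coefficient matrix A = [[-5, 0], [33, 6]].
Characteristic polynomial det(A - λI) = λ^2 - λ - 30 = 0.
Eigenvalues λ = -5, 6.
For λ=-5: (A-λI) row 2 is [33, 11], so an eigenvector is (-1, 3).
For λ=6: (A-λI) row 1 is [-11, 0], so an eigenvector is (0, 1).
General solution: c_1e^(-5t)(-1,3) + c_2e^(6t)(0,1).

x(t) = -c_1e^(-5t), y(t) = 3c_1e^(-5t) + c_2e^(6t)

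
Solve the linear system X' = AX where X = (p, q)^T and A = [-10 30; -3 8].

Coefficient matrix A = [[-10, 30], [-3, 8]].
Characteristic polynomial det(A - λI) = λ^2 + 2λ + 10 = 0.
Eigenvalues λ = -1 ± 3i (complex conjugate pair).
For λ=-1+3i: an eigenvector is (3,1) - i(1,0) = (3 - i, 1).
A real fundamental pair from Re and Im of e^((-1+3i)t)v: X_1 = e^(-t)(cos(3t)·(3,1) + sin(3t)·(1,0)), X_2 = e^(-t)(sin(3t)·(3,1) - cos(3t)·(1,0)).
General solution: c_1X_1 + c_2X_2.

p(t) = c_1e^(-t)sin(3t) + 3c_1e^(-t)cos(3t) + 3c_2e^(-t)sin(3t) - c_2e^(-t)cos(3t), q(t) = c_1e^(-t)cos(3t) + c_2e^(-t)sin(3t)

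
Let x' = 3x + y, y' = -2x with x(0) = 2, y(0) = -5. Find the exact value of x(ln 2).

2

A = [[3,1],[-2,0]]; eigenvalues λ = 1, 2.
Eigenvectors: (-1,2) for λ=1, (-1,1) for λ=2.
From the initial condition, c_1 = -3, c_2 = 1.
x(ln 2) = (-3)(2^1)(-1) + (1)(2^2)(-1) = 2.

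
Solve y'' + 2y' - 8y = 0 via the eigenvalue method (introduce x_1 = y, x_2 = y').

y(t) = c_1e^(-4t) + c_2e^(2t)

Let x_1 = y, x_2 = y'. Then x_1' = x_2 and x_2' = 8x_1 - 2x_2.
A = [[0,1],[8,-2]]; det(A-λI) = λ^2 + 2λ - 8.
Eigenvalues λ = -4, 2 with eigenvectors (1,-4), (1,2).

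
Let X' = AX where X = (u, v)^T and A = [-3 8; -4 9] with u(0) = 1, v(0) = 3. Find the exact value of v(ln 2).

156

A = [[-3,8],[-4,9]]; eigenvalues λ = 1, 5.
Eigenvectors: (-2,-1) for λ=1, (1,1) for λ=5.
From the initial condition, c_1 = 2, c_2 = 5.
v(ln 2) = (2)(2^1)(-1) + (5)(2^5)(1) = 156.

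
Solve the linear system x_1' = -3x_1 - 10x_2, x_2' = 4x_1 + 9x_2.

x_1(t) = -K_1e^(3t)sin(2t) + 2K_1e^(3t)cos(2t) + 2K_2e^(3t)sin(2t) + K_2e^(3t)cos(2t), x_2(t) = K_1e^(3t)sin(2t) - K_1e^(3t)cos(2t) - K_2e^(3t)sin(2t) - K_2e^(3t)cos(2t)

Coefficient matrix A = [[-3, -10], [4, 9]].
Characteristic polynomial det(A - λI) = λ^2 - 6λ + 13 = 0.
Eigenvalues λ = 3 ± 2i (complex conjugate pair).
For λ=3+2i: an eigenvector is (2,-1) - i(-1,1) = (2 + i, -1 - i).
A real fundamental pair from Re and Im of e^((3+2i)t)v: X_1 = e^(3t)(cos(2t)·(2,-1) + sin(2t)·(-1,1)), X_2 = e^(3t)(sin(2t)·(2,-1) - cos(2t)·(-1,1)).
General solution: K_1X_1 + K_2X_2.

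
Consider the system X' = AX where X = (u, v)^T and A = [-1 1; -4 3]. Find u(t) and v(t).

Coefficient matrix A = [[-1, 1], [-4, 3]].
Characteristic polynomial det(A - λI) = λ^2 - 2λ + 1 = 0.
Single eigenvalue λ = 1 with algebraic multiplicity 2.
Eigenvector v = (1,2); generalized eigenvector w with (A-λI)w=v is (-2,-3).
General solution: e^(t)[C_1·v + C_2·(t·v + w)].

u(t) = C_1e^(t) + C_2te^(t) - 2C_2e^(t), v(t) = 2C_1e^(t) + 2C_2te^(t) - 3C_2e^(t)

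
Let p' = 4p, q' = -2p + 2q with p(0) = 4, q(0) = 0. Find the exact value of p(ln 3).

A = [[4,0],[-2,2]]; eigenvalues λ = 4, 2.
Eigenvectors: (1,-1) for λ=4, (0,-1) for λ=2.
From the initial condition, c_1 = 4, c_2 = -4.
p(ln 3) = (4)(3^4)(1) + (-4)(3^2)(0) = 324.

324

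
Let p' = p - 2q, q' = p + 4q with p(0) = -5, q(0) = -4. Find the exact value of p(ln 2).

A = [[1,-2],[1,4]]; eigenvalues λ = 3, 2.
Eigenvectors: (-1,1) for λ=3, (-2,1) for λ=2.
From the initial condition, c_1 = -13, c_2 = 9.
p(ln 2) = (-13)(2^3)(-1) + (9)(2^2)(-2) = 32.

32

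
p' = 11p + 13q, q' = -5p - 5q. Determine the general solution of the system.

p(t) = 2c_1e^(3t)sin(t) - 3c_1e^(3t)cos(t) - 3c_2e^(3t)sin(t) - 2c_2e^(3t)cos(t), q(t) = -c_1e^(3t)sin(t) + 2c_1e^(3t)cos(t) + 2c_2e^(3t)sin(t) + c_2e^(3t)cos(t)

Coefficient matrix A = [[11, 13], [-5, -5]].
Characteristic polynomial det(A - λI) = λ^2 - 6λ + 10 = 0.
Eigenvalues λ = 3 ± i (complex conjugate pair).
For λ=3+i: an eigenvector is (-3,2) - i(2,-1) = (-3 - 2i, 2 + i).
A real fundamental pair from Re and Im of e^((3+i)t)v: X_1 = e^(3t)(cos(t)·(-3,2) + sin(t)·(2,-1)), X_2 = e^(3t)(sin(t)·(-3,2) - cos(t)·(2,-1)).
General solution: c_1X_1 + c_2X_2.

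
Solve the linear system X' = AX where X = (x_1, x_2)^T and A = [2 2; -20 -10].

x_1(t) = -C_1e^(-4t)sin(2t) + C_2e^(-4t)cos(2t), x_2(t) = 3C_1e^(-4t)sin(2t) - C_1e^(-4t)cos(2t) - C_2e^(-4t)sin(2t) - 3C_2e^(-4t)cos(2t)

Coefficient matrix A = [[2, 2], [-20, -10]].
Characteristic polynomial det(A - λI) = λ^2 + 8λ + 20 = 0.
Eigenvalues λ = -4 ± 2i (complex conjugate pair).
For λ=-4+2i: an eigenvector is (0,-1) - i(-1,3) = (0 + i, -1 - 3i).
A real fundamental pair from Re and Im of e^((-4+2i)t)v: X_1 = e^(-4t)(cos(2t)·(0,-1) + sin(2t)·(-1,3)), X_2 = e^(-4t)(sin(2t)·(0,-1) - cos(2t)·(-1,3)).
General solution: C_1X_1 + C_2X_2.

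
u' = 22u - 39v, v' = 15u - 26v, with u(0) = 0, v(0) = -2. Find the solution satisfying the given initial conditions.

Coefficient matrix A = [[22, -39], [15, -26]].
Characteristic polynomial det(A - λI) = λ^2 + 4λ + 13 = 0.
Eigenvalues λ = -2 ± 3i (complex conjugate pair).
For λ=-2+3i: an eigenvector is (-2,-1) - i(-3,-2) = (-2 + 3i, -1 + 2i).
A real fundamental pair from Re and Im of e^((-2+3i)t)v: X_1 = e^(-2t)(cos(3t)·(-2,-1) + sin(3t)·(-3,-2)), X_2 = e^(-2t)(sin(3t)·(-2,-1) - cos(3t)·(-3,-2)).
General solution: c_1X_1 + c_2X_2.
Applying u(0)=0, v(0)=-2 gives c_1=-6, c_2=-4.

u(t) = 26e^(-2t)sin(3t), v(t) = 16e^(-2t)sin(3t) - 2e^(-2t)cos(3t)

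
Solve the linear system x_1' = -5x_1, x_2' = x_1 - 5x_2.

x_1(t) = -c_2e^(-5t), x_2(t) = -c_1e^(-5t) - c_2te^(-5t) - 2c_2e^(-5t)

Coefficient matrix A = [[-5, 0], [1, -5]].
Characteristic polynomial det(A - λI) = λ^2 + 10λ + 25 = 0.
Single eigenvalue λ = -5 with algebraic multiplicity 2.
Eigenvector v = (0,-1); generalized eigenvector w with (A-λI)w=v is (-1,-2).
General solution: e^(-5t)[c_1·v + c_2·(t·v + w)].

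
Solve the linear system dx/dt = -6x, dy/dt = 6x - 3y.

Coefficient matrix A = [[-6, 0], [6, -3]].
Characteristic polynomial det(A - λI) = λ^2 + 9λ + 18 = 0.
Eigenvalues λ = -6, -3.
For λ=-6: (A-λI) row 2 is [6, 3], so an eigenvector is (-1, 2).
For λ=-3: (A-λI) row 1 is [-3, 0], so an eigenvector is (0, -1).
General solution: C_1e^(-6t)(-1,2) + C_2e^(-3t)(0,-1).

x(t) = -C_1e^(-6t), y(t) = 2C_1e^(-6t) - C_2e^(-3t)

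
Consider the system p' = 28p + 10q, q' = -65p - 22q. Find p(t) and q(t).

p(t) = -K_1e^(3t)sin(5t) - K_1e^(3t)cos(5t) - K_2e^(3t)sin(5t) + K_2e^(3t)cos(5t), q(t) = 3K_1e^(3t)sin(5t) + 2K_1e^(3t)cos(5t) + 2K_2e^(3t)sin(5t) - 3K_2e^(3t)cos(5t)

Coefficient matrix A = [[28, 10], [-65, -22]].
Characteristic polynomial det(A - λI) = λ^2 - 6λ + 34 = 0.
Eigenvalues λ = 3 ± 5i (complex conjugate pair).
For λ=3+5i: an eigenvector is (-1,2) - i(-1,3) = (-1 + i, 2 - 3i).
A real fundamental pair from Re and Im of e^((3+5i)t)v: X_1 = e^(3t)(cos(5t)·(-1,2) + sin(5t)·(-1,3)), X_2 = e^(3t)(sin(5t)·(-1,2) - cos(5t)·(-1,3)).
General solution: K_1X_1 + K_2X_2.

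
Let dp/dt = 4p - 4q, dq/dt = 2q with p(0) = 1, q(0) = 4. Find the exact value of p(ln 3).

A = [[4,-4],[0,2]]; eigenvalues λ = 2, 4.
Eigenvectors: (2,1) for λ=2, (-1,0) for λ=4.
From the initial condition, c_1 = 4, c_2 = 7.
p(ln 3) = (4)(3^2)(2) + (7)(3^4)(-1) = -495.

-495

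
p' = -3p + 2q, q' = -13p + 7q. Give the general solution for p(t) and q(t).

p(t) = -K_1e^(2t)sin(t) - K_1e^(2t)cos(t) - K_2e^(2t)sin(t) + K_2e^(2t)cos(t), q(t) = -2K_1e^(2t)sin(t) - 3K_1e^(2t)cos(t) - 3K_2e^(2t)sin(t) + 2K_2e^(2t)cos(t)

Coefficient matrix A = [[-3, 2], [-13, 7]].
Characteristic polynomial det(A - λI) = λ^2 - 4λ + 5 = 0.
Eigenvalues λ = 2 ± i (complex conjugate pair).
For λ=2+i: an eigenvector is (-1,-3) - i(-1,-2) = (-1 + i, -3 + 2i).
A real fundamental pair from Re and Im of e^((2+i)t)v: X_1 = e^(2t)(cos(t)·(-1,-3) + sin(t)·(-1,-2)), X_2 = e^(2t)(sin(t)·(-1,-3) - cos(t)·(-1,-2)).
General solution: K_1X_1 + K_2X_2.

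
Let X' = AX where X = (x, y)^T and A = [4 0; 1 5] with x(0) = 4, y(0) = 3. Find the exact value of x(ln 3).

A = [[4,0],[1,5]]; eigenvalues λ = 4, 5.
Eigenvectors: (1,-1) for λ=4, (0,1) for λ=5.
From the initial condition, c_1 = 4, c_2 = 7.
x(ln 3) = (4)(3^4)(1) + (7)(3^5)(0) = 324.

324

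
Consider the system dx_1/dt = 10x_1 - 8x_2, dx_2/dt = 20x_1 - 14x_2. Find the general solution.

x_1(t) = c_1e^(-2t)sin(4t) - c_1e^(-2t)cos(4t) - c_2e^(-2t)sin(4t) - c_2e^(-2t)cos(4t), x_2(t) = c_1e^(-2t)sin(4t) - 2c_1e^(-2t)cos(4t) - 2c_2e^(-2t)sin(4t) - c_2e^(-2t)cos(4t)

Coefficient matrix A = [[10, -8], [20, -14]].
Characteristic polynomial det(A - λI) = λ^2 + 4λ + 20 = 0.
Eigenvalues λ = -2 ± 4i (complex conjugate pair).
For λ=-2+4i: an eigenvector is (-1,-2) - i(1,1) = (-1 - i, -2 - i).
A real fundamental pair from Re and Im of e^((-2+4i)t)v: X_1 = e^(-2t)(cos(4t)·(-1,-2) + sin(4t)·(1,1)), X_2 = e^(-2t)(sin(4t)·(-1,-2) - cos(4t)·(1,1)).
General solution: c_1X_1 + c_2X_2.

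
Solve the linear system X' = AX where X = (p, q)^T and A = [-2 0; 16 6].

Coefficient matrix A = [[-2, 0], [16, 6]].
Characteristic polynomial det(A - λI) = λ^2 - 4λ - 12 = 0.
Eigenvalues λ = 6, -2.
For λ=6: (A-λI) row 1 is [-8, 0], so an eigenvector is (0, -1).
For λ=-2: (A-λI) row 2 is [16, 8], so an eigenvector is (-1, 2).
General solution: C_1e^(6t)(0,-1) + C_2e^(-2t)(-1,2).

p(t) = -C_2e^(-2t), q(t) = -C_1e^(6t) + 2C_2e^(-2t)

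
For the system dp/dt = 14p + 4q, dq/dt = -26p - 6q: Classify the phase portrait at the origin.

A = [[14,4],[-26,-6]]; det(A-λI) = λ^2 - 8λ + 20.
λ = 4 ± 2i: positive real part.

unstable spiral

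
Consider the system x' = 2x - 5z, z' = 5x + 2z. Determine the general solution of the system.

Coefficient matrix A = [[2, -5], [5, 2]].
Characteristic polynomial det(A - λI) = λ^2 - 4λ + 29 = 0.
Eigenvalues λ = 2 ± 5i (complex conjugate pair).
For λ=2+5i: an eigenvector is (0,1) - i(-1,0) = (0 + i, 1).
A real fundamental pair from Re and Im of e^((2+5i)t)v: X_1 = e^(2t)(cos(5t)·(0,1) + sin(5t)·(-1,0)), X_2 = e^(2t)(sin(5t)·(0,1) - cos(5t)·(-1,0)).
General solution: C_1X_1 + C_2X_2.

x(t) = -C_1e^(2t)sin(5t) + C_2e^(2t)cos(5t), z(t) = C_1e^(2t)cos(5t) + C_2e^(2t)sin(5t)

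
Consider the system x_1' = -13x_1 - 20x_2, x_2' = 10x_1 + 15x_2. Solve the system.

Coefficient matrix A = [[-13, -20], [10, 15]].
Characteristic polynomial det(A - λI) = λ^2 - 2λ + 5 = 0.
Eigenvalues λ = 1 ± 2i (complex conjugate pair).
For λ=1+2i: an eigenvector is (-3,2) - i(1,-1) = (-3 - i, 2 + i).
A real fundamental pair from Re and Im of e^((1+2i)t)v: X_1 = e^(t)(cos(2t)·(-3,2) + sin(2t)·(1,-1)), X_2 = e^(t)(sin(2t)·(-3,2) - cos(2t)·(1,-1)).
General solution: C_1X_1 + C_2X_2.

x_1(t) = C_1e^(t)sin(2t) - 3C_1e^(t)cos(2t) - 3C_2e^(t)sin(2t) - C_2e^(t)cos(2t), x_2(t) = -C_1e^(t)sin(2t) + 2C_1e^(t)cos(2t) + 2C_2e^(t)sin(2t) + C_2e^(t)cos(2t)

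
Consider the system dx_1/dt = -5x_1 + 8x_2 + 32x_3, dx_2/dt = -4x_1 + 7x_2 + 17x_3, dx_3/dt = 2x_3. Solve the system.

Coefficient matrix A = [[-5, 8, 32], [-4, 7, 17], [0, 0, 2]].
det(A - λI) = 0 gives eigenvalues λ = 3, -1, 2.
For λ=3: eigenvector (-1,-1,0).
For λ=-1: eigenvector (2,1,0).
For λ=2: eigenvector (8,3,1).
General solution: K_1e^(3t)(-1,-1,0) + K_2e^(-t)(2,1,0) + K_3e^(2t)(8,3,1).

x_1(t) = -K_1e^(3t) + 2K_2e^(-t) + 8K_3e^(2t), x_2(t) = -K_1e^(3t) + K_2e^(-t) + 3K_3e^(2t), x_3(t) = K_3e^(2t)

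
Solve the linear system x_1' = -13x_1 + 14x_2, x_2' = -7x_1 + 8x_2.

x_1(t) = c_1e^(t) + 2c_2e^(-6t), x_2(t) = c_1e^(t) + c_2e^(-6t)

Coefficient matrix A = [[-13, 14], [-7, 8]].
Characteristic polynomial det(A - λI) = λ^2 + 5λ - 6 = 0.
Eigenvalues λ = 1, -6.
For λ=1: (A-λI) row 1 is [-14, 14], so an eigenvector is (1, 1).
For λ=-6: (A-λI) row 1 is [-7, 14], so an eigenvector is (2, 1).
General solution: c_1e^(t)(1,1) + c_2e^(-6t)(2,1).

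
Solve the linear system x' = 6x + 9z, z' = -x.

Coefficient matrix A = [[6, 9], [-1, 0]].
Characteristic polynomial det(A - λI) = λ^2 - 6λ + 9 = 0.
Single eigenvalue λ = 3 with algebraic multiplicity 2.
Eigenvector v = (-3,1); generalized eigenvector w with (A-λI)w=v is (-1,0).
General solution: e^(3t)[C_1·v + C_2·(t·v + w)].

x(t) = -3C_1e^(3t) - 3C_2te^(3t) - C_2e^(3t), z(t) = C_1e^(3t) + C_2te^(3t)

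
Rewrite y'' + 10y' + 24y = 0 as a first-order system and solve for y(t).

Let x_1 = y, x_2 = y'. Then x_1' = x_2 and x_2' = -24x_1 - 10x_2.
A = [[0,1],[-24,-10]]; det(A-λI) = λ^2 + 10λ + 24.
Eigenvalues λ = -6, -4 with eigenvectors (1,-6), (1,-4).

y(t) = K_1e^(-6t) + K_2e^(-4t)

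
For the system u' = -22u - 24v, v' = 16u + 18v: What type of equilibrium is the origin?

A = [[-22,-24],[16,18]]; det(A-λI) = λ^2 + 4λ - 12.
λ = 2, -6: opposite signs.

saddle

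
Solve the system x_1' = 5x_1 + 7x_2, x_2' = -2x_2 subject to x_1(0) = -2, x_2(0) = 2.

Coefficient matrix A = [[5, 7], [0, -2]].
Characteristic polynomial det(A - λI) = λ^2 - 3λ - 10 = 0.
Eigenvalues λ = 5, -2.
For λ=5: (A-λI) row 1 is [0, 7], so an eigenvector is (-1, 0).
For λ=-2: (A-λI) row 1 is [7, 7], so an eigenvector is (1, -1).
General solution: C_1e^(5t)(-1,0) + C_2e^(-2t)(1,-1).
Applying x_1(0)=-2, x_2(0)=2 gives C_1=0, C_2=-2.

x_1(t) = -2e^(-2t), x_2(t) = 2e^(-2t)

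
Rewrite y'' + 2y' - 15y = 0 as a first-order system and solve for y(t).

Let x_1 = y, x_2 = y'. Then x_1' = x_2 and x_2' = 15x_1 - 2x_2.
A = [[0,1],[15,-2]]; det(A-λI) = λ^2 + 2λ - 15.
Eigenvalues λ = 3, -5 with eigenvectors (1,3), (1,-5).

y(t) = K_1e^(3t) + K_2e^(-5t)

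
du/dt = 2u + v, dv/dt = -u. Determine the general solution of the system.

u(t) = -K_1e^(t) - K_2te^(t) - 3K_2e^(t), v(t) = K_1e^(t) + K_2te^(t) + 2K_2e^(t)

Coefficient matrix A = [[2, 1], [-1, 0]].
Characteristic polynomial det(A - λI) = λ^2 - 2λ + 1 = 0.
Single eigenvalue λ = 1 with algebraic multiplicity 2.
Eigenvector v = (-1,1); generalized eigenvector w with (A-λI)w=v is (-3,2).
General solution: e^(t)[K_1·v + K_2·(t·v + w)].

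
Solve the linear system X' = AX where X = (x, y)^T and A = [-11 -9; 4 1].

x(t) = 3C_1e^(-5t) + 3C_2te^(-5t) - 2C_2e^(-5t), y(t) = -2C_1e^(-5t) - 2C_2te^(-5t) + C_2e^(-5t)

Coefficient matrix A = [[-11, -9], [4, 1]].
Characteristic polynomial det(A - λI) = λ^2 + 10λ + 25 = 0.
Single eigenvalue λ = -5 with algebraic multiplicity 2.
Eigenvector v = (3,-2); generalized eigenvector w with (A-λI)w=v is (-2,1).
General solution: e^(-5t)[C_1·v + C_2·(t·v + w)].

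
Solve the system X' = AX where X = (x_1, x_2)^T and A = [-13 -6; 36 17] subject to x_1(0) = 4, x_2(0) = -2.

x_1(t) = -6e^(5t) + 10e^(-t), x_2(t) = 18e^(5t) - 20e^(-t)

Coefficient matrix A = [[-13, -6], [36, 17]].
Characteristic polynomial det(A - λI) = λ^2 - 4λ - 5 = 0.
Eigenvalues λ = -1, 5.
For λ=-1: (A-λI) row 1 is [-12, -6], so an eigenvector is (-1, 2).
For λ=5: (A-λI) row 1 is [-18, -6], so an eigenvector is (1, -3).
General solution: C_1e^(-t)(-1,2) + C_2e^(5t)(1,-3).
Applying x_1(0)=4, x_2(0)=-2 gives C_1=-10, C_2=-6.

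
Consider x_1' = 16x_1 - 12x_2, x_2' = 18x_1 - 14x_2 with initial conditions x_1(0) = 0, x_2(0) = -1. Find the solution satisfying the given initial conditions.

Coefficient matrix A = [[16, -12], [18, -14]].
Characteristic polynomial det(A - λI) = λ^2 - 2λ - 8 = 0.
Eigenvalues λ = -2, 4.
For λ=-2: (A-λI) row 1 is [18, -12], so an eigenvector is (-2, -3).
For λ=4: (A-λI) row 1 is [12, -12], so an eigenvector is (1, 1).
General solution: C_1e^(-2t)(-2,-3) + C_2e^(4t)(1,1).
Applying x_1(0)=0, x_2(0)=-1 gives C_1=1, C_2=2.

x_1(t) = 2e^(4t) - 2e^(-2t), x_2(t) = 2e^(4t) - 3e^(-2t)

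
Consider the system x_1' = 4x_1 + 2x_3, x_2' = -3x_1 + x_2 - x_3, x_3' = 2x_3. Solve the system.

Coefficient matrix A = [[4, 0, 2], [-3, 1, -1], [0, 0, 2]].
det(A - λI) = 0 gives eigenvalues λ = 4, 2, 1.
For λ=4: eigenvector (1,-1,0).
For λ=2: eigenvector (-1,2,1).
For λ=1: eigenvector (0,1,0).
General solution: C_1e^(4t)(1,-1,0) + C_2e^(2t)(-1,2,1) + C_3e^(t)(0,1,0).

x_1(t) = C_1e^(4t) - C_2e^(2t), x_2(t) = -C_1e^(4t) + 2C_2e^(2t) + C_3e^(t), x_3(t) = C_2e^(2t)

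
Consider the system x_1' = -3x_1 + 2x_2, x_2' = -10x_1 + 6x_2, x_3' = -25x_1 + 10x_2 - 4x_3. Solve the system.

Coefficient matrix A = [[-3, 2, 0], [-10, 6, 0], [-25, 10, -4]].
det(A - λI) = 0 gives eigenvalues λ = 2, 1, -4.
For λ=2: eigenvector (2,5,0).
For λ=1: eigenvector (1,2,-1).
For λ=-4: eigenvector (0,0,1).
General solution: c_1e^(2t)(2,5,0) + c_2e^(t)(1,2,-1) + c_3e^(-4t)(0,0,1).

x_1(t) = 2c_1e^(2t) + c_2e^(t), x_2(t) = 5c_1e^(2t) + 2c_2e^(t), x_3(t) = -c_2e^(t) + c_3e^(-4t)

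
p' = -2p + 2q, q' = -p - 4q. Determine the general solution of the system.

p(t) = -C_1e^(-3t)sin(t) - C_1e^(-3t)cos(t) - C_2e^(-3t)sin(t) + C_2e^(-3t)cos(t), q(t) = C_1e^(-3t)sin(t) - C_2e^(-3t)cos(t)

Coefficient matrix A = [[-2, 2], [-1, -4]].
Characteristic polynomial det(A - λI) = λ^2 + 6λ + 10 = 0.
Eigenvalues λ = -3 ± i (complex conjugate pair).
For λ=-3+i: an eigenvector is (-1,0) - i(-1,1) = (-1 + i, 0 - i).
A real fundamental pair from Re and Im of e^((-3+i)t)v: X_1 = e^(-3t)(cos(t)·(-1,0) + sin(t)·(-1,1)), X_2 = e^(-3t)(sin(t)·(-1,0) - cos(t)·(-1,1)).
General solution: C_1X_1 + C_2X_2.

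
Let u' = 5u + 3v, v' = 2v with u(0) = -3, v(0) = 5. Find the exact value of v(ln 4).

A = [[5,3],[0,2]]; eigenvalues λ = 5, 2.
Eigenvectors: (1,0) for λ=5, (1,-1) for λ=2.
From the initial condition, c_1 = 2, c_2 = -5.
v(ln 4) = (2)(4^5)(0) + (-5)(4^2)(-1) = 80.

80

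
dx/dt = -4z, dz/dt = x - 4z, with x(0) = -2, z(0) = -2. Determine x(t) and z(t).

x(t) = 4te^(-2t) - 2e^(-2t), z(t) = 2te^(-2t) - 2e^(-2t)

Coefficient matrix A = [[0, -4], [1, -4]].
Characteristic polynomial det(A - λI) = λ^2 + 4λ + 4 = 0.
Single eigenvalue λ = -2 with algebraic multiplicity 2.
Eigenvector v = (2,1); generalized eigenvector w with (A-λI)w=v is (1,0).
General solution: e^(-2t)[c_1·v + c_2·(t·v + w)].
Applying x(0)=-2, z(0)=-2 gives c_1=-2, c_2=2.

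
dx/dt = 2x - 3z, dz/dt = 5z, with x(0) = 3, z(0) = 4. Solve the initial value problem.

Coefficient matrix A = [[2, -3], [0, 5]].
Characteristic polynomial det(A - λI) = λ^2 - 7λ + 10 = 0.
Eigenvalues λ = 5, 2.
For λ=5: (A-λI) row 1 is [-3, -3], so an eigenvector is (1, -1).
For λ=2: (A-λI) row 1 is [0, -3], so an eigenvector is (1, 0).
General solution: C_1e^(5t)(1,-1) + C_2e^(2t)(1,0).
Applying x(0)=3, z(0)=4 gives C_1=-4, C_2=7.

x(t) = -4e^(5t) + 7e^(2t), z(t) = 4e^(5t)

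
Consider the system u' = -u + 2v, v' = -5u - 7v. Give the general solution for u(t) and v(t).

u(t) = -c_1e^(-4t)sin(t) - c_1e^(-4t)cos(t) - c_2e^(-4t)sin(t) + c_2e^(-4t)cos(t), v(t) = 2c_1e^(-4t)sin(t) + c_1e^(-4t)cos(t) + c_2e^(-4t)sin(t) - 2c_2e^(-4t)cos(t)

Coefficient matrix A = [[-1, 2], [-5, -7]].
Characteristic polynomial det(A - λI) = λ^2 + 8λ + 17 = 0.
Eigenvalues λ = -4 ± i (complex conjugate pair).
For λ=-4+i: an eigenvector is (-1,1) - i(-1,2) = (-1 + i, 1 - 2i).
A real fundamental pair from Re and Im of e^((-4+i)t)v: X_1 = e^(-4t)(cos(t)·(-1,1) + sin(t)·(-1,2)), X_2 = e^(-4t)(sin(t)·(-1,1) - cos(t)·(-1,2)).
General solution: c_1X_1 + c_2X_2.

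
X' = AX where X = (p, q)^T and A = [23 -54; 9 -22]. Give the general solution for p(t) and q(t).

Coefficient matrix A = [[23, -54], [9, -22]].
Characteristic polynomial det(A - λI) = λ^2 - λ - 20 = 0.
Eigenvalues λ = -4, 5.
For λ=-4: (A-λI) row 1 is [27, -54], so an eigenvector is (2, 1).
For λ=5: (A-λI) row 1 is [18, -54], so an eigenvector is (-3, -1).
General solution: K_1e^(-4t)(2,1) + K_2e^(5t)(-3,-1).

p(t) = 2K_1e^(-4t) - 3K_2e^(5t), q(t) = K_1e^(-4t) - K_2e^(5t)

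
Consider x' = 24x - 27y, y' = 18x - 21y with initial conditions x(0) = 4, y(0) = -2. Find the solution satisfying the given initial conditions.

x(t) = 18e^(6t) - 14e^(-3t), y(t) = 12e^(6t) - 14e^(-3t)

Coefficient matrix A = [[24, -27], [18, -21]].
Characteristic polynomial det(A - λI) = λ^2 - 3λ - 18 = 0.
Eigenvalues λ = 6, -3.
For λ=6: (A-λI) row 1 is [18, -27], so an eigenvector is (-3, -2).
For λ=-3: (A-λI) row 1 is [27, -27], so an eigenvector is (1, 1).
General solution: c_1e^(6t)(-3,-2) + c_2e^(-3t)(1,1).
Applying x(0)=4, y(0)=-2 gives c_1=-6, c_2=-14.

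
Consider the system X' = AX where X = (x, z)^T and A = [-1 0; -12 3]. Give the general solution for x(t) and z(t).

x(t) = K_1e^(-t), z(t) = 3K_1e^(-t) - K_2e^(3t)

Coefficient matrix A = [[-1, 0], [-12, 3]].
Characteristic polynomial det(A - λI) = λ^2 - 2λ - 3 = 0.
Eigenvalues λ = -1, 3.
For λ=-1: (A-λI) row 2 is [-12, 4], so an eigenvector is (1, 3).
For λ=3: (A-λI) row 1 is [-4, 0], so an eigenvector is (0, -1).
General solution: K_1e^(-t)(1,3) + K_2e^(3t)(0,-1).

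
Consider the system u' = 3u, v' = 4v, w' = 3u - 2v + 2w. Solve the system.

u(t) = c_1e^(3t), v(t) = c_2e^(4t), w(t) = 3c_1e^(3t) - c_2e^(4t) + c_3e^(2t)

Coefficient matrix A = [[3, 0, 0], [0, 4, 0], [3, -2, 2]].
det(A - λI) = 0 gives eigenvalues λ = 3, 4, 2.
For λ=3: eigenvector (1,0,3).
For λ=4: eigenvector (0,1,-1).
For λ=2: eigenvector (0,0,1).
General solution: c_1e^(3t)(1,0,3) + c_2e^(4t)(0,1,-1) + c_3e^(2t)(0,0,1).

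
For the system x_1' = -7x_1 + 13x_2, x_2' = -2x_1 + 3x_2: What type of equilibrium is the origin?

stable spiral

A = [[-7,13],[-2,3]]; det(A-λI) = λ^2 + 4λ + 5.
λ = -2 ± i: negative real part.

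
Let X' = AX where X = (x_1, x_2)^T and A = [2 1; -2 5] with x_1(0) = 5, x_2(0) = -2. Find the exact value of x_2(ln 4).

A = [[2,1],[-2,5]]; eigenvalues λ = 4, 3.
Eigenvectors: (-1,-2) for λ=4, (-1,-1) for λ=3.
From the initial condition, c_1 = 7, c_2 = -12.
x_2(ln 4) = (7)(4^4)(-2) + (-12)(4^3)(-1) = -2816.

-2816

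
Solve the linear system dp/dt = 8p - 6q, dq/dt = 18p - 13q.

p(t) = -2K_1e^(-t) - K_2e^(-4t), q(t) = -3K_1e^(-t) - 2K_2e^(-4t)

Coefficient matrix A = [[8, -6], [18, -13]].
Characteristic polynomial det(A - λI) = λ^2 + 5λ + 4 = 0.
Eigenvalues λ = -1, -4.
For λ=-1: (A-λI) row 1 is [9, -6], so an eigenvector is (-2, -3).
For λ=-4: (A-λI) row 1 is [12, -6], so an eigenvector is (-1, -2).
General solution: K_1e^(-t)(-2,-3) + K_2e^(-4t)(-1,-2).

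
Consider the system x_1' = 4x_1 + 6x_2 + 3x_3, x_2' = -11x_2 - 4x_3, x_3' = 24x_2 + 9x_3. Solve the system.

x_1(t) = c_1e^(4t) + c_2e^(t), x_2(t) = c_2e^(t) + c_3e^(-3t), x_3(t) = -3c_2e^(t) - 2c_3e^(-3t)

Coefficient matrix A = [[4, 6, 3], [0, -11, -4], [0, 24, 9]].
det(A - λI) = 0 gives eigenvalues λ = 4, 1, -3.
For λ=4: eigenvector (1,0,0).
For λ=1: eigenvector (1,1,-3).
For λ=-3: eigenvector (0,1,-2).
General solution: c_1e^(4t)(1,0,0) + c_2e^(t)(1,1,-3) + c_3e^(-3t)(0,1,-2).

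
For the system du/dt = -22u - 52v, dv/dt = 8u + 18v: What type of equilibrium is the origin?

A = [[-22,-52],[8,18]]; det(A-λI) = λ^2 + 4λ + 20.
λ = -2 ± 4i: negative real part.

stable spiral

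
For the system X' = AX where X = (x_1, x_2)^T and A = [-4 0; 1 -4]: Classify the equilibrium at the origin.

A = [[-4,0],[1,-4]]; det(A-λI) = λ^2 + 8λ + 16.
repeated λ = -4 with a single eigenvector.

stable improper node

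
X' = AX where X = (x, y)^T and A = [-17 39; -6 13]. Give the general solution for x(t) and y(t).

Coefficient matrix A = [[-17, 39], [-6, 13]].
Characteristic polynomial det(A - λI) = λ^2 + 4λ + 13 = 0.
Eigenvalues λ = -2 ± 3i (complex conjugate pair).
For λ=-2+3i: an eigenvector is (-2,-1) - i(-3,-1) = (-2 + 3i, -1 + i).
A real fundamental pair from Re and Im of e^((-2+3i)t)v: X_1 = e^(-2t)(cos(3t)·(-2,-1) + sin(3t)·(-3,-1)), X_2 = e^(-2t)(sin(3t)·(-2,-1) - cos(3t)·(-3,-1)).
General solution: C_1X_1 + C_2X_2.

x(t) = -3C_1e^(-2t)sin(3t) - 2C_1e^(-2t)cos(3t) - 2C_2e^(-2t)sin(3t) + 3C_2e^(-2t)cos(3t), y(t) = -C_1e^(-2t)sin(3t) - C_1e^(-2t)cos(3t) - C_2e^(-2t)sin(3t) + C_2e^(-2t)cos(3t)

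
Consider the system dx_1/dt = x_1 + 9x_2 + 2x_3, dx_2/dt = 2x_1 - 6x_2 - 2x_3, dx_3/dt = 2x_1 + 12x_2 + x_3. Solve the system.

Coefficient matrix A = [[1, 9, 2], [2, -6, -2], [2, 12, 1]].
det(A - λI) = 0 gives eigenvalues λ = -3, -4, 3.
For λ=-3: eigenvector (2,-2,5).
For λ=-4: eigenvector (-1,1,-2).
For λ=3: eigenvector (1,0,1).
General solution: K_1e^(-3t)(2,-2,5) + K_2e^(-4t)(-1,1,-2) + K_3e^(3t)(1,0,1).

x_1(t) = 2K_1e^(-3t) - K_2e^(-4t) + K_3e^(3t), x_2(t) = -2K_1e^(-3t) + K_2e^(-4t), x_3(t) = 5K_1e^(-3t) - 2K_2e^(-4t) + K_3e^(3t)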